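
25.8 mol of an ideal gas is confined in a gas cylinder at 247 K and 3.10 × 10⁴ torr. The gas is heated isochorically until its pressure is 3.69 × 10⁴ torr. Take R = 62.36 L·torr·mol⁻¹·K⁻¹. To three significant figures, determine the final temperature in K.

T₂ ≈ 294 K

From PV = nRT: V₁ = nRT₁/P₁ = 12.82 L.
V constant ⇒ P ∝ T: V₂ = V₁; T₂ = T₁·(P₂/P₁) = 294.0 K.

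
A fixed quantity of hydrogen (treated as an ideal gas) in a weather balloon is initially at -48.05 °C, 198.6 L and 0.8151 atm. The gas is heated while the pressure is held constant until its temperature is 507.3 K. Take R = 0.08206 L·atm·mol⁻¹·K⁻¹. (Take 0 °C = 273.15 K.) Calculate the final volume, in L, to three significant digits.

V₂ ≈ 448 L

Convert: T₁ = 225.1 K.
P constant ⇒ V ∝ T: P₂ = P₁; V₂ = V₁·(T₂/T₁) = 447.6 L.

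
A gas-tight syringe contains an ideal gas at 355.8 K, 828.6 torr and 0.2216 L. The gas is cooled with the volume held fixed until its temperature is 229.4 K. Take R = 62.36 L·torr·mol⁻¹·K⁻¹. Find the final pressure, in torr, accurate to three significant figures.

P₂ ≈ 534 torr

V constant ⇒ P ∝ T: V₂ = V₁; P₂ = P₁·(T₂/T₁) = 534.2 torr.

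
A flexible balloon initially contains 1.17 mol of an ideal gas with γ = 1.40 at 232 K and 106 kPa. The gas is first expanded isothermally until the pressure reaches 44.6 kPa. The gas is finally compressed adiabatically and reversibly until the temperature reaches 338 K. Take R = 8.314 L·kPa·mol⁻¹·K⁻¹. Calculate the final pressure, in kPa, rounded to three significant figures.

P₃ ≈ 166 kPa

From PV = nRT: V₁ = nRT₁/P₁ = 21.29 L.
Isothermal, so P V is constant: T₂ = T₁; V₂ = V₁·(P₁/P₂) = 50.60 L.
Reversible adiabatic, γ = 1.40: P₃ = P₂·(T₃/T₂)^(γ/(γ−1)) = 166.5 kPa; V₃ = V₂·(T₂/T₃)^(1/(γ−1)) = 19.75 L.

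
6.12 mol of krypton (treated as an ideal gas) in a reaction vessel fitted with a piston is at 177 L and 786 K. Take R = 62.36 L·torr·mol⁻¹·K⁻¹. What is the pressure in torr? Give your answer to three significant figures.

PV = nRT ⇒ P = nRT/V = (6.12 × 62.36 × 786) / 177

P ≈ 1.69e+03 torr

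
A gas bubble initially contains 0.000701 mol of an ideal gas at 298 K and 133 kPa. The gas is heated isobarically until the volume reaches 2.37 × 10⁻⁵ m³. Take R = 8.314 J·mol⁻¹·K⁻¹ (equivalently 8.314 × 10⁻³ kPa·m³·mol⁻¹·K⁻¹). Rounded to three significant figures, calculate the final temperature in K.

From PV = nRT: V₁ = nRT₁/P₁ = 1.306e-05 m³.
Isobaric, so V/T is constant: P₂ = P₁; T₂ = T₁·(V₂/V₁) = 540.8 K.

T₂ ≈ 541 K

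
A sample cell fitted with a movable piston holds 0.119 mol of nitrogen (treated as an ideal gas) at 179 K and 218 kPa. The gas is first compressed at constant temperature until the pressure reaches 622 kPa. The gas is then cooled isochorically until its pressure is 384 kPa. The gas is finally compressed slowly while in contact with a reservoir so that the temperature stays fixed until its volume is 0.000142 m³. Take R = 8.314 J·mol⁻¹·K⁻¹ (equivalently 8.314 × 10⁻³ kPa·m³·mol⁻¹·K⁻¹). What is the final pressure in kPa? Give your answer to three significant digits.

P₄ ≈ 770 kPa

From PV = nRT: V₁ = nRT₁/P₁ = 0.0008124 m³.
Isothermal, so P V is constant: T₂ = T₁; V₂ = V₁·(P₁/P₂) = 0.0002847 m³.
V constant ⇒ P ∝ T: V₃ = V₂; T₃ = T₂·(P₃/P₂) = 110.5 K.
T constant ⇒ Boyle's law P V = const: T₄ = T₃; P₄ = P₃·(V₃/V₄) = 769.9 kPa.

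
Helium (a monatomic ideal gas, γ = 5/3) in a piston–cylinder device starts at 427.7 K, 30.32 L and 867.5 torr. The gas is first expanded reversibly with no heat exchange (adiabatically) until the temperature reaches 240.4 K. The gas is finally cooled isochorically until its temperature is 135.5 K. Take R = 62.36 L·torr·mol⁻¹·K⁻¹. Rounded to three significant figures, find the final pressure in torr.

Adiabatic (γ = 5/3), T V^(γ−1) and P V^γ constant: P₂ = P₁·(T₂/T₁)^(γ/(γ−1)) = 205.5 torr; V₂ = V₁·(T₁/T₂)^(1/(γ−1)) = 71.95 L.
Isochoric, so P/T is constant: V₃ = V₂; P₃ = P₂·(T₃/T₂) = 115.8 torr.

P₃ ≈ 116 torr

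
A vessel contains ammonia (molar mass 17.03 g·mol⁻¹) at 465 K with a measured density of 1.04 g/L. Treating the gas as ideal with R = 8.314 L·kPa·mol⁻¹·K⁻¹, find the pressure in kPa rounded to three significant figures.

ρ = PM/(RT) ⇒ P = ρRT/M = (1.04 × 8.314 × 465.0) / 17.03

P ≈ 236 kPa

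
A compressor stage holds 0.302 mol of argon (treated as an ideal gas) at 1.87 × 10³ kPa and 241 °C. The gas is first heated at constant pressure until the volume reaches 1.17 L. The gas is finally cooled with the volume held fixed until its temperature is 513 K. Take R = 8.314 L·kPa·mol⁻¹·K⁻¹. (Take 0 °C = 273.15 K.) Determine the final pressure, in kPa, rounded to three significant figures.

Convert: T₁ = 514.1 K.
From PV = nRT: V₁ = nRT₁/P₁ = 0.6903 L.
Isobaric, so V/T is constant: P₂ = P₁; T₂ = T₁·(V₂/V₁) = 871.4 K.
V constant ⇒ P ∝ T: V₃ = V₂; P₃ = P₂·(T₃/T₂) = 1101 kPa.

P₃ ≈ 1.10e+03 kPa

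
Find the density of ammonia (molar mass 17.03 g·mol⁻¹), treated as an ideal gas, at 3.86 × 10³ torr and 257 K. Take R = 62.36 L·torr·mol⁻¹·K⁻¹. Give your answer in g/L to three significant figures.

ρ ≈ 4.10 g/L

ρ = PM/(RT) = (3.86e+03 × 17.03) / (62.36 × 257.0)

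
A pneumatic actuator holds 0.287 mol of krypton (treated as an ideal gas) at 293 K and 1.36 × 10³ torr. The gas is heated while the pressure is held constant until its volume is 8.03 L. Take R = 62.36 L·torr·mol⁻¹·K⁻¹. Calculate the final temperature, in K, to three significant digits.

From PV = nRT: V₁ = nRT₁/P₁ = 3.856 L.
P constant ⇒ V ∝ T: P₂ = P₁; T₂ = T₁·(V₂/V₁) = 610.2 K.

T₂ ≈ 610 K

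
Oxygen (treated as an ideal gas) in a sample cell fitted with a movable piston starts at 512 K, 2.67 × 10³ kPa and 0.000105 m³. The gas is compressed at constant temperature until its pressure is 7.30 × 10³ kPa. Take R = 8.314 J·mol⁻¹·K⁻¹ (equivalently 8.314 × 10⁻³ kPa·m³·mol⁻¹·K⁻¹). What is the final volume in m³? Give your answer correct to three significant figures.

T constant ⇒ Boyle's law P V = const: T₂ = T₁; V₂ = V₁·(P₁/P₂) = 3.840e-05 m³.

V₂ ≈ 3.84e-05 m³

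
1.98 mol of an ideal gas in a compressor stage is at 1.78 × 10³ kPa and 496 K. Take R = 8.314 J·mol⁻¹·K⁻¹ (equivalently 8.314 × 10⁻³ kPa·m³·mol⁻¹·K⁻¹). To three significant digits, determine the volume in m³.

V ≈ 0.00459 m³

PV = nRT ⇒ V = nRT/P = (1.98 × 8.314 × 10⁻³ × 496) / 1.78e+03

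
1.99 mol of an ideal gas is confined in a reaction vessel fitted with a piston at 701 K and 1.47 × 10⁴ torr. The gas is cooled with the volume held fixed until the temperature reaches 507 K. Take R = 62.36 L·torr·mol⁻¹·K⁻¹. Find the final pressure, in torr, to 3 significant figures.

From PV = nRT: V₁ = nRT₁/P₁ = 5.918 L.
Isochoric, so P/T is constant: V₂ = V₁; P₂ = P₁·(T₂/T₁) = 1.063e+04 torr.

P₂ ≈ 1.06e+04 torr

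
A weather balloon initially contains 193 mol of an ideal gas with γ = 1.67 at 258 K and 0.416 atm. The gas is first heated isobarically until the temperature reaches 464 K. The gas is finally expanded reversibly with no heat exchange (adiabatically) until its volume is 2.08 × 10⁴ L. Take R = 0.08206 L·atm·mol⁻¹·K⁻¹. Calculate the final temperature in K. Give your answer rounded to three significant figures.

From PV = nRT: V₁ = nRT₁/P₁ = 9822 L.
Isobaric, so V/T is constant: P₂ = P₁; V₂ = V₁·(T₂/T₁) = 1.766e+04 L.
Reversible adiabatic, γ = 1.67: T₃ = T₂·(V₂/V₃)^(γ−1) = 415.9 K; P₃ = P₂·(V₂/V₃)^γ = 0.3167 atm.

T₃ ≈ 416 K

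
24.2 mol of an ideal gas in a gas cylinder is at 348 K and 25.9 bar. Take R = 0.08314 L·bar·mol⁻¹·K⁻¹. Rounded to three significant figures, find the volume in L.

V ≈ 27.0 L

PV = nRT ⇒ V = nRT/P = (24.2 × 0.08314 × 348) / 25.9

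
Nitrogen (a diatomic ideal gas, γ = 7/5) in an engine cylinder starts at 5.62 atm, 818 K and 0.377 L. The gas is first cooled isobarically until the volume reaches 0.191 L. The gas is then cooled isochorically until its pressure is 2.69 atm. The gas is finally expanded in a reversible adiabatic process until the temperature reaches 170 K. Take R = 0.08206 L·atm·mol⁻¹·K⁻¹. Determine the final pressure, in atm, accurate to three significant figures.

P constant ⇒ V ∝ T: P₂ = P₁; T₂ = T₁·(V₂/V₁) = 414.4 K.
Isochoric, so P/T is constant: V₃ = V₂; T₃ = T₂·(P₃/P₂) = 198.4 K.
Reversible adiabatic, γ = 7/5: P₄ = P₃·(T₄/T₃)^(γ/(γ−1)) = 1.568 atm; V₄ = V₃·(T₃/T₄)^(1/(γ−1)) = 0.2809 L.

P₄ ≈ 1.57 atm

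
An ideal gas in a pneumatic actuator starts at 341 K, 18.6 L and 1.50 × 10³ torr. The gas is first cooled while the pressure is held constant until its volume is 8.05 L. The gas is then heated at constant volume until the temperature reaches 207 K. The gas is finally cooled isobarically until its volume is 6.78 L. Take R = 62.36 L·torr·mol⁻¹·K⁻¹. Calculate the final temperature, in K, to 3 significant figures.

T₄ ≈ 174 K

P constant ⇒ V ∝ T: P₂ = P₁; T₂ = T₁·(V₂/V₁) = 147.6 K.
V constant ⇒ P ∝ T: V₃ = V₂; P₃ = P₂·(T₃/T₂) = 2104 torr.
Isobaric, so V/T is constant: P₄ = P₃; T₄ = T₃·(V₄/V₃) = 174.3 K.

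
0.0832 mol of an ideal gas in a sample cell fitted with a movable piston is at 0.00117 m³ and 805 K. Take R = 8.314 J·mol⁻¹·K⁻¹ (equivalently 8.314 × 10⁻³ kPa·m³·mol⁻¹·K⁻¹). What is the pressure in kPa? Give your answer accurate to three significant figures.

PV = nRT ⇒ P = nRT/V = (0.0832 × 8.314 × 10⁻³ × 805) / 0.00117

P ≈ 476 kPa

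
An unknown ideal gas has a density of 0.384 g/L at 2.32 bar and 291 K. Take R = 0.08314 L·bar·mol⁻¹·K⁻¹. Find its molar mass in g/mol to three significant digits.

M ≈ 4.00 g/mol

ρ = PM/(RT) ⇒ M = ρRT/P = (0.384 × 0.08314 × 291.0) / 2.32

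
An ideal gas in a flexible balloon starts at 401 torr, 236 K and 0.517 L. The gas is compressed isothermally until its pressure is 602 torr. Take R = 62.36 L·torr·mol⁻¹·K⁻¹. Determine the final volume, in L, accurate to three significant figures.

V₂ ≈ 0.344 L

T constant ⇒ Boyle's law P V = const: T₂ = T₁; V₂ = V₁·(P₁/P₂) = 0.3444 L.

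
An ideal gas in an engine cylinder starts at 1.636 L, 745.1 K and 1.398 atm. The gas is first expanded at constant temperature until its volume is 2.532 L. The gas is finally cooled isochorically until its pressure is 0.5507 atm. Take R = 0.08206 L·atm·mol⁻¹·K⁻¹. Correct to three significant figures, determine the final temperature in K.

T₃ ≈ 454 K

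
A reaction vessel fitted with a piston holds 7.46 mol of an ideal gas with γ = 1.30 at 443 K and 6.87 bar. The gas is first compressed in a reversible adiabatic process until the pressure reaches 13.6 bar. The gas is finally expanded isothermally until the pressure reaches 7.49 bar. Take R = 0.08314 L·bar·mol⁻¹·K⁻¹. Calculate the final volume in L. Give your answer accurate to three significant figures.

From PV = nRT: V₁ = nRT₁/P₁ = 39.99 L.
Reversible adiabatic, γ = 1.30: T₂ = T₁·(P₂/P₁)^((γ−1)/γ) = 518.6 K; V₂ = V₁·(P₁/P₂)^(1/γ) = 23.65 L.
Isothermal, so P V is constant: T₃ = T₂; V₃ = V₂·(P₂/P₃) = 42.95 L.

V₃ ≈ 42.9 L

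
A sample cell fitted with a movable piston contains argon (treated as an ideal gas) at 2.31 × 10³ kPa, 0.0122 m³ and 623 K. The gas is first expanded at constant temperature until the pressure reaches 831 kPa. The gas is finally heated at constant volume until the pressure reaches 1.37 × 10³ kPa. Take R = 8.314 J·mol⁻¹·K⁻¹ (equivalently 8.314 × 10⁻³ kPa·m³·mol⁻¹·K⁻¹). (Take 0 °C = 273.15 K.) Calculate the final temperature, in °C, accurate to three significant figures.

T₃ ≈ 754 °C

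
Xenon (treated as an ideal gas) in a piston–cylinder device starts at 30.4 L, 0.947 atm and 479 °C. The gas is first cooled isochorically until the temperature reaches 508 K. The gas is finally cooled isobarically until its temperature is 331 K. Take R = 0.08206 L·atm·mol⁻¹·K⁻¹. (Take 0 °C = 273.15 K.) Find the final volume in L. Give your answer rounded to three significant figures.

Convert: T₁ = 752.1 K.
Isochoric, so P/T is constant: V₂ = V₁; P₂ = P₁·(T₂/T₁) = 0.6396 atm.
Isobaric, so V/T is constant: P₃ = P₂; V₃ = V₂·(T₃/T₂) = 19.81 L.

V₃ ≈ 19.8 L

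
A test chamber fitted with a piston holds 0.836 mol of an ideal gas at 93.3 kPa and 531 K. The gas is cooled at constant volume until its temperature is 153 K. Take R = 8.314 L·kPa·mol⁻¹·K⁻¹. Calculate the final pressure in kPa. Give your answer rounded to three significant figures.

From PV = nRT: V₁ = nRT₁/P₁ = 39.56 L.
Isochoric, so P/T is constant: V₂ = V₁; P₂ = P₁·(T₂/T₁) = 26.88 kPa.

P₂ ≈ 26.9 kPa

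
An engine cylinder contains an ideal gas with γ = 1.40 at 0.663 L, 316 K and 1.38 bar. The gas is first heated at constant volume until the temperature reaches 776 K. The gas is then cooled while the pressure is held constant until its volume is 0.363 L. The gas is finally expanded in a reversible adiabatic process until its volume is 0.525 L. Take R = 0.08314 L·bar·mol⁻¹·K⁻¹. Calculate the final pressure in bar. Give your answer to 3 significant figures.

P₄ ≈ 2.02 bar

Isochoric, so P/T is constant: V₂ = V₁; P₂ = P₁·(T₂/T₁) = 3.389 bar.
Isobaric, so V/T is constant: P₃ = P₂; T₃ = T₂·(V₃/V₂) = 424.9 K.
Reversible adiabatic, γ = 1.40: T₄ = T₃·(V₃/V₄)^(γ−1) = 366.6 K; P₄ = P₃·(V₃/V₄)^γ = 2.022 bar.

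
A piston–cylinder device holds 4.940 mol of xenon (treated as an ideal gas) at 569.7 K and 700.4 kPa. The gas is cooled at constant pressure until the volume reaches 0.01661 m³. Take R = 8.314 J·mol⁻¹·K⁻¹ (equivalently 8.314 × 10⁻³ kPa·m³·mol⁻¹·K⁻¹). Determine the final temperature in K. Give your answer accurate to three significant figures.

From PV = nRT: V₁ = nRT₁/P₁ = 0.03341 m³.
P constant ⇒ V ∝ T: P₂ = P₁; T₂ = T₁·(V₂/V₁) = 283.3 K.

T₂ ≈ 283 K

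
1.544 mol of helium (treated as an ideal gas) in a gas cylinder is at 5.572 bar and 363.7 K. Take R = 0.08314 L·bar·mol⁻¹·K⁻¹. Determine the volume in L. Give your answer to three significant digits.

V ≈ 8.38 L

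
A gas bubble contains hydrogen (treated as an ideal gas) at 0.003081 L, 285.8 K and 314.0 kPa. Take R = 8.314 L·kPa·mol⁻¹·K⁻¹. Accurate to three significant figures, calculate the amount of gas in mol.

PV = nRT ⇒ n = PV/(RT) = (314.0 × 0.003081) / (8.314 × 285.8)

n ≈ 0.000407 mol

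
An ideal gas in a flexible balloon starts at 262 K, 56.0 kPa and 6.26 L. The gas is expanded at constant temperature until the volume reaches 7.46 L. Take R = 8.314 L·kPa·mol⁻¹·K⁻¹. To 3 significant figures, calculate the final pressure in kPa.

Isothermal, so P V is constant: T₂ = T₁; P₂ = P₁·(V₁/V₂) = 46.99 kPa.

P₂ ≈ 47.0 kPa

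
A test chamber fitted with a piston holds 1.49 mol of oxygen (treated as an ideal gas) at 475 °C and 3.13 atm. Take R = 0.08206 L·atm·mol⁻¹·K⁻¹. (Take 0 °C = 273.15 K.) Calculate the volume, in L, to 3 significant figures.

Convert: T = 748.15 K.
PV = nRT ⇒ V = nRT/P = (1.49 × 0.08206 × 748.15) / 3.13

V ≈ 29.2 L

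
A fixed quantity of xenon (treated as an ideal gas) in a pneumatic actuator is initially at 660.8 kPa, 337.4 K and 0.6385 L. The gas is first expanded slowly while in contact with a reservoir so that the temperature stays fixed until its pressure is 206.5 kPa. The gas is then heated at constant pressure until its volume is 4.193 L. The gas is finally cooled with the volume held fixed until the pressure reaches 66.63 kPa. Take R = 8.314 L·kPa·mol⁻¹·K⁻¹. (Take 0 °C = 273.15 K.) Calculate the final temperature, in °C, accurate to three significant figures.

T₄ ≈ -49.7 °C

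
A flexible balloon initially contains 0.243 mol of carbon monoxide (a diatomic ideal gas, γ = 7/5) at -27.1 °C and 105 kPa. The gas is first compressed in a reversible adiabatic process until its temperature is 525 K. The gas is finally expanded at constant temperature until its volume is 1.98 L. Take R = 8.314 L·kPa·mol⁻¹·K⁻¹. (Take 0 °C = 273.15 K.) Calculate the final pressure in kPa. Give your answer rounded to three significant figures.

P₃ ≈ 536 kPa

Convert: T₁ = 246.0 K.
From PV = nRT: V₁ = nRT₁/P₁ = 4.734 L.
Adiabatic (γ = 7/5), T V^(γ−1) and P V^γ constant: P₂ = P₁·(T₂/T₁)^(γ/(γ−1)) = 1490 kPa; V₂ = V₁·(T₁/T₂)^(1/(γ−1)) = 0.7119 L.
Isothermal, so P V is constant: T₃ = T₂; P₃ = P₂·(V₂/V₃) = 535.7 kPa.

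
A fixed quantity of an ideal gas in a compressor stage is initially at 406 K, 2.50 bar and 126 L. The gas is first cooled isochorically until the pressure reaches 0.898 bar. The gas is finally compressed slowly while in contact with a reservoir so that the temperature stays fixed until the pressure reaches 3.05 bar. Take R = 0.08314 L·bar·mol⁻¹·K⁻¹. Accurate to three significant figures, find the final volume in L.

Isochoric, so P/T is constant: V₂ = V₁; T₂ = T₁·(P₂/P₁) = 145.8 K.
Isothermal, so P V is constant: T₃ = T₂; V₃ = V₂·(P₂/P₃) = 37.10 L.

V₃ ≈ 37.1 L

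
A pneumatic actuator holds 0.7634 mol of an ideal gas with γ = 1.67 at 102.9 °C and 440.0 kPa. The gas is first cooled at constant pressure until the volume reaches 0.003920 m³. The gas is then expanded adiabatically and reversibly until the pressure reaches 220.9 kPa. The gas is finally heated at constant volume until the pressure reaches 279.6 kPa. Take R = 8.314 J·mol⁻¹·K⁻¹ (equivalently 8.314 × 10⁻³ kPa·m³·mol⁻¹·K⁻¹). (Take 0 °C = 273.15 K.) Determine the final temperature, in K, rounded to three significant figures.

T₄ ≈ 261 K

Convert: T₁ = 376.0 K.
From PV = nRT: V₁ = nRT₁/P₁ = 0.005424 m³.
Isobaric, so V/T is constant: P₂ = P₁; T₂ = T₁·(V₂/V₁) = 271.8 K.
Reversible adiabatic, γ = 1.67: T₃ = T₂·(P₃/P₂)^((γ−1)/γ) = 206.1 K; V₃ = V₂·(P₂/P₃)^(1/γ) = 0.005922 m³.
Isochoric, so P/T is constant: V₄ = V₃; T₄ = T₃·(P₄/P₃) = 260.9 K.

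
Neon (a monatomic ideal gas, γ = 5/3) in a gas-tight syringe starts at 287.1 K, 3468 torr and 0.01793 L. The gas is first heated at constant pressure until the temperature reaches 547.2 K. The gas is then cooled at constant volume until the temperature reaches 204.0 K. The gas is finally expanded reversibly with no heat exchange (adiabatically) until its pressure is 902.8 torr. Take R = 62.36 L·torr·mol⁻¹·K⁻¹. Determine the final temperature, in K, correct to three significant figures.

T₄ ≈ 177 K

P constant ⇒ V ∝ T: P₂ = P₁; V₂ = V₁·(T₂/T₁) = 0.03417 L.
Isochoric, so P/T is constant: V₃ = V₂; P₃ = P₂·(T₃/T₂) = 1293 torr.
Reversible adiabatic, γ = 5/3: T₄ = T₃·(P₄/P₃)^((γ−1)/γ) = 176.7 K; V₄ = V₃·(P₃/P₄)^(1/γ) = 0.04239 L.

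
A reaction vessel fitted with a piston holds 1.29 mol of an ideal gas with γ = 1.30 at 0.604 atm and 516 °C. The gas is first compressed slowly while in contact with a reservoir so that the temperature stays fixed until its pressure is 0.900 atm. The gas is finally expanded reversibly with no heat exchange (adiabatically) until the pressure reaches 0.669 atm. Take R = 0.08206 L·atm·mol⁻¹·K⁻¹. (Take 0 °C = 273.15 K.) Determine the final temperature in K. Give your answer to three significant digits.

T₃ ≈ 737 K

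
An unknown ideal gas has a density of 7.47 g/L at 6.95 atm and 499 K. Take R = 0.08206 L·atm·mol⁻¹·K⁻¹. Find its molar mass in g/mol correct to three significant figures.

ρ = PM/(RT) ⇒ M = ρRT/P = (7.47 × 0.08206 × 499.0) / 6.95

M ≈ 44.0 g/mol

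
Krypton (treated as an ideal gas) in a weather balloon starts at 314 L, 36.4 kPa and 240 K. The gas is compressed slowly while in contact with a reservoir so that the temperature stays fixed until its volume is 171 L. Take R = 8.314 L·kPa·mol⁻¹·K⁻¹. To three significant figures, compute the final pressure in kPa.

P₂ ≈ 66.8 kPa

Isothermal, so P V is constant: T₂ = T₁; P₂ = P₁·(V₁/V₂) = 66.84 kPa.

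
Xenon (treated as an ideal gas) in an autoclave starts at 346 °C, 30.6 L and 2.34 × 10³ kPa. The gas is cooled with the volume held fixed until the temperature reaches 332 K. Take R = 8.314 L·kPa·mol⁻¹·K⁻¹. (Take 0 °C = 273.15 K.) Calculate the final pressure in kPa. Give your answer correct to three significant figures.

P₂ ≈ 1.25e+03 kPa

Convert: T₁ = 619.1 K.
Isochoric, so P/T is constant: V₂ = V₁; P₂ = P₁·(T₂/T₁) = 1255 kPa.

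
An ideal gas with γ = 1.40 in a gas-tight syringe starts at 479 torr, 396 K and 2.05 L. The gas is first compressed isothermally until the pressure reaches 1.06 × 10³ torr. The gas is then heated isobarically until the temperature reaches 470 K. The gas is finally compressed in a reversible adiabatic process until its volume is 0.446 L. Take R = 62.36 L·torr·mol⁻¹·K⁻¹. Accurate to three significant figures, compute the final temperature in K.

T₄ ≈ 674 K

Isothermal, so P V is constant: T₂ = T₁; V₂ = V₁·(P₁/P₂) = 0.9264 L.
P constant ⇒ V ∝ T: P₃ = P₂; V₃ = V₂·(T₃/T₂) = 1.099 L.
Adiabatic (γ = 1.40), T V^(γ−1) and P V^γ constant: T₄ = T₃·(V₃/V₄)^(γ−1) = 674.3 K; P₄ = P₃·(V₃/V₄)^γ = 3749 torr.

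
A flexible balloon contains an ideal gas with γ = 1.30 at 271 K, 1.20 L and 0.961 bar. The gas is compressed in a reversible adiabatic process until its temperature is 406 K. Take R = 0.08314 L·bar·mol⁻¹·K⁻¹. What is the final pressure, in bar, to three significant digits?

P₂ ≈ 5.54 bar

Reversible adiabatic, γ = 1.30: P₂ = P₁·(T₂/T₁)^(γ/(γ−1)) = 5.539 bar; V₂ = V₁·(T₁/T₂)^(1/(γ−1)) = 0.3119 L.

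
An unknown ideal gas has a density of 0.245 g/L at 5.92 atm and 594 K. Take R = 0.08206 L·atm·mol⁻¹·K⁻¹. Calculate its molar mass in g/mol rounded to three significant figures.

M ≈ 2.02 g/mol

ρ = PM/(RT) ⇒ M = ρRT/P = (0.245 × 0.08206 × 594.0) / 5.92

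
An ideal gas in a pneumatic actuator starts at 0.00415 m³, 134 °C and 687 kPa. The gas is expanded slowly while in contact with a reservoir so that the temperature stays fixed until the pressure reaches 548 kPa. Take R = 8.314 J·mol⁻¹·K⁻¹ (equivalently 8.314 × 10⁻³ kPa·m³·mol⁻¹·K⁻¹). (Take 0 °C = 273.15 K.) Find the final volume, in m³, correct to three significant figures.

V₂ ≈ 0.00520 m³

Convert: T₁ = 407.1 K.
T constant ⇒ Boyle's law P V = const: T₂ = T₁; V₂ = V₁·(P₁/P₂) = 0.005203 m³.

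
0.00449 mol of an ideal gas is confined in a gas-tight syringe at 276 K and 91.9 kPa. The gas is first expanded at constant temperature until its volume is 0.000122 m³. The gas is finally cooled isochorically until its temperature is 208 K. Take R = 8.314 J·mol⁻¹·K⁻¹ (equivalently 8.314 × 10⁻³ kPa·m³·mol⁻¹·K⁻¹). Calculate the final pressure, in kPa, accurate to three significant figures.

P₃ ≈ 63.6 kPa

From PV = nRT: V₁ = nRT₁/P₁ = 0.0001121 m³.
T constant ⇒ Boyle's law P V = const: T₂ = T₁; P₂ = P₁·(V₁/V₂) = 84.45 kPa.
Isochoric, so P/T is constant: V₃ = V₂; P₃ = P₂·(T₃/T₂) = 63.64 kPa.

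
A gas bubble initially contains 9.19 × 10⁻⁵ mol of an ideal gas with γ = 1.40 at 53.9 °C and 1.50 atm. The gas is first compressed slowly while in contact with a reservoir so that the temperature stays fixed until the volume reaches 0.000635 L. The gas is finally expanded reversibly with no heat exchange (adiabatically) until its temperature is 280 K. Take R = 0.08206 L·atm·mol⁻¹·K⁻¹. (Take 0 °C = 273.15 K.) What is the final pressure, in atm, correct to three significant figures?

P₃ ≈ 2.26 atm

Convert: T₁ = 327.0 K.
From PV = nRT: V₁ = nRT₁/P₁ = 0.001644 L.
Isothermal, so P V is constant: T₂ = T₁; P₂ = P₁·(V₁/V₂) = 3.884 atm.
Reversible adiabatic, γ = 1.40: P₃ = P₂·(T₃/T₂)^(γ/(γ−1)) = 2.255 atm; V₃ = V₂·(T₂/T₃)^(1/(γ−1)) = 0.0009363 L.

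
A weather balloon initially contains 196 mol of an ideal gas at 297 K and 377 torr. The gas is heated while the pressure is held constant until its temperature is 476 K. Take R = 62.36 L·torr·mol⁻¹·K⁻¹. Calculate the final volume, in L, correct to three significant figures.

V₂ ≈ 1.54e+04 L

From PV = nRT: V₁ = nRT₁/P₁ = 9629 L.
P constant ⇒ V ∝ T: P₂ = P₁; V₂ = V₁·(T₂/T₁) = 1.543e+04 L.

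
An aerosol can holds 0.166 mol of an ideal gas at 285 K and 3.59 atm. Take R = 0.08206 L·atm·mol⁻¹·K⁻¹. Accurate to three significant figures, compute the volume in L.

PV = nRT ⇒ V = nRT/P = (0.166 × 0.08206 × 285) / 3.59

V ≈ 1.08 L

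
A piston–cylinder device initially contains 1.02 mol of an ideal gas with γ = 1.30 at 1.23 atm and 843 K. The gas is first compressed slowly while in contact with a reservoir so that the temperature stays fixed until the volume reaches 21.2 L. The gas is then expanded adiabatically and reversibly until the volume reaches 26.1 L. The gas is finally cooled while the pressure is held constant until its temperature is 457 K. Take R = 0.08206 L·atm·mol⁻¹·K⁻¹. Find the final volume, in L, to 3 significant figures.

From PV = nRT: V₁ = nRT₁/P₁ = 57.37 L.
T constant ⇒ Boyle's law P V = const: T₂ = T₁; P₂ = P₁·(V₁/V₂) = 3.328 atm.
Adiabatic (γ = 1.30), T V^(γ−1) and P V^γ constant: T₃ = T₂·(V₂/V₃)^(γ−1) = 792.0 K; P₃ = P₂·(V₂/V₃)^γ = 2.540 atm.
P constant ⇒ V ∝ T: P₄ = P₃; V₄ = V₃·(T₄/T₃) = 15.06 L.

V₄ ≈ 15.1 L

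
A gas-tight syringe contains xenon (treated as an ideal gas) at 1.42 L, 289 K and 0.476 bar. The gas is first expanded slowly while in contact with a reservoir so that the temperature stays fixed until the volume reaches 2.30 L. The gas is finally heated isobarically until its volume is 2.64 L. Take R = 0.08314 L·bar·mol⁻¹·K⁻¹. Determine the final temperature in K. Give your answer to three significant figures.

T₃ ≈ 332 K

T constant ⇒ Boyle's law P V = const: T₂ = T₁; P₂ = P₁·(V₁/V₂) = 0.2939 bar.
P constant ⇒ V ∝ T: P₃ = P₂; T₃ = T₂·(V₃/V₂) = 331.7 K.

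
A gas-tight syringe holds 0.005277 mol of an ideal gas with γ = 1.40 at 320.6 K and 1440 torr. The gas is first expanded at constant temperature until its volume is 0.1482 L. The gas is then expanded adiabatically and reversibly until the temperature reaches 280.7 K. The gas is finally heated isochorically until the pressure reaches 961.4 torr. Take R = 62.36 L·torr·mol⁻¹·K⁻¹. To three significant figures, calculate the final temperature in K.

T₄ ≈ 604 K

From PV = nRT: V₁ = nRT₁/P₁ = 0.07326 L.
Isothermal, so P V is constant: T₂ = T₁; P₂ = P₁·(V₁/V₂) = 711.9 torr.
Adiabatic (γ = 1.40), T V^(γ−1) and P V^γ constant: P₃ = P₂·(T₃/T₂)^(γ/(γ−1)) = 447.1 torr; V₃ = V₂·(T₂/T₃)^(1/(γ−1)) = 0.2066 L.
Isochoric, so P/T is constant: V₄ = V₃; T₄ = T₃·(P₄/P₃) = 603.6 K.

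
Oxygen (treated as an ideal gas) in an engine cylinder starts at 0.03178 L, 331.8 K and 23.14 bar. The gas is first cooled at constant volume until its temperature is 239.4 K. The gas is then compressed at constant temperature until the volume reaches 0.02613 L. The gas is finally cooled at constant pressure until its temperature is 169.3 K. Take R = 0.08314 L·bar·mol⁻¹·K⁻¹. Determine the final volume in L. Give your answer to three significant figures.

V constant ⇒ P ∝ T: V₂ = V₁; P₂ = P₁·(T₂/T₁) = 16.70 bar.
Isothermal, so P V is constant: T₃ = T₂; P₃ = P₂·(V₂/V₃) = 20.31 bar.
Isobaric, so V/T is constant: P₄ = P₃; V₄ = V₃·(T₄/T₃) = 0.01848 L.

V₄ ≈ 0.0185 L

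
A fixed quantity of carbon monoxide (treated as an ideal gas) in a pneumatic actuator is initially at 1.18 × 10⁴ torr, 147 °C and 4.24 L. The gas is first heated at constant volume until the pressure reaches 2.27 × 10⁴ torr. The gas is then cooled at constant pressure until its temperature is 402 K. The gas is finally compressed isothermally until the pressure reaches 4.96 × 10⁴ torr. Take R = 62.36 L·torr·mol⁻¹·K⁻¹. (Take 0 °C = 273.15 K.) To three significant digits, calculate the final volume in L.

Convert: T₁ = 420.1 K.
V constant ⇒ P ∝ T: V₂ = V₁; T₂ = T₁·(P₂/P₁) = 808.3 K.
P constant ⇒ V ∝ T: P₃ = P₂; V₃ = V₂·(T₃/T₂) = 2.109 L.
T constant ⇒ Boyle's law P V = const: T₄ = T₃; V₄ = V₃·(P₃/P₄) = 0.9651 L.

V₄ ≈ 0.965 L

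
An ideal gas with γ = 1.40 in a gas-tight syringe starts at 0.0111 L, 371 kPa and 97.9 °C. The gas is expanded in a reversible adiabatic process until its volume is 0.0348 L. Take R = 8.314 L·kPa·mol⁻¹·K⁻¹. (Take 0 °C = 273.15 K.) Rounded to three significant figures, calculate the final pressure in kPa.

P₂ ≈ 74.9 kPa

Convert: T₁ = 371.0 K.
Adiabatic (γ = 1.40), T V^(γ−1) and P V^γ constant: T₂ = T₁·(V₁/V₂)^(γ−1) = 234.9 K; P₂ = P₁·(V₁/V₂)^γ = 74.92 kPa.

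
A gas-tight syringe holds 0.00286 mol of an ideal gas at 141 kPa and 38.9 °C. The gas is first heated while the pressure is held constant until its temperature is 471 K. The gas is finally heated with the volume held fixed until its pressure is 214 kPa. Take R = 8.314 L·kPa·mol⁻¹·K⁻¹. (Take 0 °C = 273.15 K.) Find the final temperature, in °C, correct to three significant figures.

Convert: T₁ = 312.0 K.
From PV = nRT: V₁ = nRT₁/P₁ = 0.05262 L.
Isobaric, so V/T is constant: P₂ = P₁; V₂ = V₁·(T₂/T₁) = 0.07943 L.
Isochoric, so P/T is constant: V₃ = V₂; T₃ = T₂·(P₃/P₂) = 714.9 K.

T₃ ≈ 442 °C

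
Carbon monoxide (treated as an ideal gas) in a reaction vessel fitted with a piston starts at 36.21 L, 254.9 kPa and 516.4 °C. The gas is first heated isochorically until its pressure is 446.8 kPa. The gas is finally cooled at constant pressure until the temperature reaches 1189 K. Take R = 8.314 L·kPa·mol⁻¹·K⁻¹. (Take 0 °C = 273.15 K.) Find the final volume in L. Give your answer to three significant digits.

V₃ ≈ 31.1 L

Convert: T₁ = 789.5 K.
V constant ⇒ P ∝ T: V₂ = V₁; T₂ = T₁·(P₂/P₁) = 1384 K.
P constant ⇒ V ∝ T: P₃ = P₂; V₃ = V₂·(T₃/T₂) = 31.11 L.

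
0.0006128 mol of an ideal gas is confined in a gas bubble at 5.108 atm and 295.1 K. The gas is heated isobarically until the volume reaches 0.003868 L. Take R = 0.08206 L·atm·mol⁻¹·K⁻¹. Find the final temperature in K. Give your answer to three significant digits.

T₂ ≈ 393 K

From PV = nRT: V₁ = nRT₁/P₁ = 0.002905 L.
P constant ⇒ V ∝ T: P₂ = P₁; T₂ = T₁·(V₂/V₁) = 392.9 K.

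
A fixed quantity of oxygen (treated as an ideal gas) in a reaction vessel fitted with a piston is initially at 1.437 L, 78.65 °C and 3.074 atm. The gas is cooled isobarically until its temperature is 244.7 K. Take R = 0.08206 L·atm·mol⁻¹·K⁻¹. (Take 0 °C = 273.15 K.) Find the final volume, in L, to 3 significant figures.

Convert: T₁ = 351.8 K.
P constant ⇒ V ∝ T: P₂ = P₁; V₂ = V₁·(T₂/T₁) = 0.9995 L.

V₂ ≈ 1.00 L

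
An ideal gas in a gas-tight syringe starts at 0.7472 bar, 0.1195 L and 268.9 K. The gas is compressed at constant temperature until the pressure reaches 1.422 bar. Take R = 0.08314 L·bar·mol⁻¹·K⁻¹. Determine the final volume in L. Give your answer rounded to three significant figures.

Isothermal, so P V is constant: T₂ = T₁; V₂ = V₁·(P₁/P₂) = 0.06279 L.

V₂ ≈ 0.0628 L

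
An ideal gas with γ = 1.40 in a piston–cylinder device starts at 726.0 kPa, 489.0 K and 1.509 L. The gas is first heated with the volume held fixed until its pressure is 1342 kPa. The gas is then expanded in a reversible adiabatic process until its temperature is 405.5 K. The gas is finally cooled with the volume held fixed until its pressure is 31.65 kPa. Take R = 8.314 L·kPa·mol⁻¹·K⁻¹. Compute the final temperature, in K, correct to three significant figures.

T₄ ≈ 158 K

Isochoric, so P/T is constant: V₂ = V₁; T₂ = T₁·(P₂/P₁) = 903.9 K.
Reversible adiabatic, γ = 1.40: P₃ = P₂·(T₃/T₂)^(γ/(γ−1)) = 81.15 kPa; V₃ = V₂·(T₂/T₃)^(1/(γ−1)) = 11.19 L.
Isochoric, so P/T is constant: V₄ = V₃; T₄ = T₃·(P₄/P₃) = 158.2 K.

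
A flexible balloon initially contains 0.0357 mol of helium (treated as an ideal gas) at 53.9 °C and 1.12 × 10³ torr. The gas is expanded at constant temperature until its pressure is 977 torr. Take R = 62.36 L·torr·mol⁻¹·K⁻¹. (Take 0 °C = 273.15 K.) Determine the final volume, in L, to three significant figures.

V₂ ≈ 0.745 L

Convert: T₁ = 327.0 K.
From PV = nRT: V₁ = nRT₁/P₁ = 0.6501 L.
T constant ⇒ Boyle's law P V = const: T₂ = T₁; V₂ = V₁·(P₁/P₂) = 0.7452 L.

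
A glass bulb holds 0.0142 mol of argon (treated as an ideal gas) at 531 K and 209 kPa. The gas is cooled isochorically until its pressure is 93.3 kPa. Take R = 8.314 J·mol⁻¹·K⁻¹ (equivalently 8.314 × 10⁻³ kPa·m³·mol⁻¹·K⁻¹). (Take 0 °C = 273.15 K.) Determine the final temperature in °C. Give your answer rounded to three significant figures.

T₂ ≈ -36.1 °C

From PV = nRT: V₁ = nRT₁/P₁ = 0.0002999 m³.
V constant ⇒ P ∝ T: V₂ = V₁; T₂ = T₁·(P₂/P₁) = 237.0 K.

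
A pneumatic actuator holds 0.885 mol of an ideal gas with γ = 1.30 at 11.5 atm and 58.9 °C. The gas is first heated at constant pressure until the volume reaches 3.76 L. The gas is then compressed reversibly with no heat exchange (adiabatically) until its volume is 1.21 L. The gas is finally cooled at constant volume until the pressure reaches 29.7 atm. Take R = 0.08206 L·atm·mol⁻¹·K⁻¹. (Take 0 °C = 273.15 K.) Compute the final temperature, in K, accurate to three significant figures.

T₄ ≈ 495 K

Convert: T₁ = 332.0 K.
From PV = nRT: V₁ = nRT₁/P₁ = 2.097 L.
P constant ⇒ V ∝ T: P₂ = P₁; T₂ = T₁·(V₂/V₁) = 595.4 K.
Adiabatic (γ = 1.30), T V^(γ−1) and P V^γ constant: T₃ = T₂·(V₂/V₃)^(γ−1) = 836.6 K; P₃ = P₂·(V₂/V₃)^γ = 50.21 atm.
V constant ⇒ P ∝ T: V₄ = V₃; T₄ = T₃·(P₄/P₃) = 494.8 K.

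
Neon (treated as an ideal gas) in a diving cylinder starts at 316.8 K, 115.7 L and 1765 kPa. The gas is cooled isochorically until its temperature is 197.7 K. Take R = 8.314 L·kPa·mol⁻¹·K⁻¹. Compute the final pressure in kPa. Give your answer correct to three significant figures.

P₂ ≈ 1.10e+03 kPa

Isochoric, so P/T is constant: V₂ = V₁; P₂ = P₁·(T₂/T₁) = 1101 kPa.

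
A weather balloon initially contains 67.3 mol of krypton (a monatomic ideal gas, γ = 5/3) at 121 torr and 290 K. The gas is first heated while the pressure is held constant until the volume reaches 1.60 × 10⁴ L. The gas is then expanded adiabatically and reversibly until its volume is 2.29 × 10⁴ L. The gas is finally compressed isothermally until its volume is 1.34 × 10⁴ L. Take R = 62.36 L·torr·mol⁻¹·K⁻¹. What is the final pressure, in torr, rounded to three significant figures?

From PV = nRT: V₁ = nRT₁/P₁ = 1.006e+04 L.
P constant ⇒ V ∝ T: P₂ = P₁; T₂ = T₁·(V₂/V₁) = 461.3 K.
Adiabatic (γ = 5/3), T V^(γ−1) and P V^γ constant: T₃ = T₂·(V₂/V₃)^(γ−1) = 363.2 K; P₃ = P₂·(V₂/V₃)^γ = 66.57 torr.
Isothermal, so P V is constant: T₄ = T₃; P₄ = P₃·(V₃/V₄) = 113.8 torr.

P₄ ≈ 114 torr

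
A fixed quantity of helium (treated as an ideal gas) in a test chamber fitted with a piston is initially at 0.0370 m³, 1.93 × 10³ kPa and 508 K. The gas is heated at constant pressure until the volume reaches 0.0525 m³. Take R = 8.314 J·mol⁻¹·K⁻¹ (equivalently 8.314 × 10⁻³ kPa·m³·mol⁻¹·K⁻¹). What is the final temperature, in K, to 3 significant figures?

T₂ ≈ 721 K

Isobaric, so V/T is constant: P₂ = P₁; T₂ = T₁·(V₂/V₁) = 720.8 K.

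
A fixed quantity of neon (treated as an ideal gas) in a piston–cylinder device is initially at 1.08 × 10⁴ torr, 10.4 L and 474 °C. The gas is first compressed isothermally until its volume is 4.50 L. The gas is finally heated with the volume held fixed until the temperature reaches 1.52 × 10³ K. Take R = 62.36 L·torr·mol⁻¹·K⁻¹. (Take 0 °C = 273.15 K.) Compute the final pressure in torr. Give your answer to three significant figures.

P₃ ≈ 5.08e+04 torr

Convert: T₁ = 747.1 K.
T constant ⇒ Boyle's law P V = const: T₂ = T₁; P₂ = P₁·(V₁/V₂) = 2.496e+04 torr.
Isochoric, so P/T is constant: V₃ = V₂; P₃ = P₂·(T₃/T₂) = 5.078e+04 torr.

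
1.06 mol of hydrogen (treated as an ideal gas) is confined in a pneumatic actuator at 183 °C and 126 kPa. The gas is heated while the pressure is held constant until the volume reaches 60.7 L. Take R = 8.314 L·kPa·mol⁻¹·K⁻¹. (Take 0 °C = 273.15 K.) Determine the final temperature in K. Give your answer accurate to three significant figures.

T₂ ≈ 868 K

Convert: T₁ = 456.1 K.
From PV = nRT: V₁ = nRT₁/P₁ = 31.90 L.
P constant ⇒ V ∝ T: P₂ = P₁; T₂ = T₁·(V₂/V₁) = 867.8 K.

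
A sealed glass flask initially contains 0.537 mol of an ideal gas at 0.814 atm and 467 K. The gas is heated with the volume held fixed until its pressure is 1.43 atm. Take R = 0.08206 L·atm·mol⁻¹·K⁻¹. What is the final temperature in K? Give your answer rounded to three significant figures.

T₂ ≈ 820 K

From PV = nRT: V₁ = nRT₁/P₁ = 25.28 L.
Isochoric, so P/T is constant: V₂ = V₁; T₂ = T₁·(P₂/P₁) = 820.4 K.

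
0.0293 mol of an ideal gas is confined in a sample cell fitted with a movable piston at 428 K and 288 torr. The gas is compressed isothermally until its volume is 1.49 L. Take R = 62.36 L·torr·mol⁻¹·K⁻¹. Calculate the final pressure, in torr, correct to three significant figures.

P₂ ≈ 525 torr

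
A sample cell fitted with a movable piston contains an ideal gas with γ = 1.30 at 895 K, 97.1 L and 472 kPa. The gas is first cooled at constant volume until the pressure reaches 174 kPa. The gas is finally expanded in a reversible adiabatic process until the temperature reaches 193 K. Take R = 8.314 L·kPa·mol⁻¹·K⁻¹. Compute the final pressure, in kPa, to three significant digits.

P₃ ≈ 17.0 kPa

Isochoric, so P/T is constant: V₂ = V₁; T₂ = T₁·(P₂/P₁) = 329.9 K.
Adiabatic (γ = 1.30), T V^(γ−1) and P V^γ constant: P₃ = P₂·(T₃/T₂)^(γ/(γ−1)) = 17.04 kPa; V₃ = V₂·(T₂/T₃)^(1/(γ−1)) = 580.0 L.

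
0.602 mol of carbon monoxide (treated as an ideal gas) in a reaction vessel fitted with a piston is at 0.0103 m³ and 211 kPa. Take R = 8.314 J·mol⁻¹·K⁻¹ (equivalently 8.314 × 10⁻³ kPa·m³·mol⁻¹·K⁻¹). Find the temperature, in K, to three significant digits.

PV = nRT ⇒ T = PV/(nR) = (211 × 0.0103) / (0.602 × 8.314 × 10⁻³)

T ≈ 434 K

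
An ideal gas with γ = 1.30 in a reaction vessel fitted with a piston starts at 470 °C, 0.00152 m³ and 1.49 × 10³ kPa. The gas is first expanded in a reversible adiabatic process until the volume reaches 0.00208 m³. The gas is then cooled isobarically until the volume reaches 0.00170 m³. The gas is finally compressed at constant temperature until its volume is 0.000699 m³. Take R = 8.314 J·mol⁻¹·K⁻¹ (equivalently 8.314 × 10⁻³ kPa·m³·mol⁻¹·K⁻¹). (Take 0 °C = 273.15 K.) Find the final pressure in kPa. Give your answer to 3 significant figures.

Convert: T₁ = 743.1 K.
Adiabatic (γ = 1.30), T V^(γ−1) and P V^γ constant: T₂ = T₁·(V₁/V₂)^(γ−1) = 676.4 K; P₂ = P₁·(V₁/V₂)^γ = 991.1 kPa.
P constant ⇒ V ∝ T: P₃ = P₂; T₃ = T₂·(V₃/V₂) = 552.8 K.
T constant ⇒ Boyle's law P V = const: T₄ = T₃; P₄ = P₃·(V₃/V₄) = 2410 kPa.

P₄ ≈ 2.41e+03 kPa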